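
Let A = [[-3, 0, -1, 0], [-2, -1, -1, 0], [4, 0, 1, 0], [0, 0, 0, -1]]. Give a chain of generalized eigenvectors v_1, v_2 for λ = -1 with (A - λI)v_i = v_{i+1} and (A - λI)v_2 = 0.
v_1 = [[0, 1, -1, 0]]^T, v_2 = [[1, 1, -2, 0]]^T

We seek v_1 ∈ ker((A + I)^2) \ ker(A + I), then set v_{i+1} = (A + I) v_i.

One such chain is v_1 = [[0, 1, -1, 0]]^T, v_2 = [[1, 1, -2, 0]]^T. Check: (A + I) v_2 = [[0, 0, 0, 0]]^T = 0.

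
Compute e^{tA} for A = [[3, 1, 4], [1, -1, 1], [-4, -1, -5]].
e^{tA} = [[(t^2 + 8*t + 2)*e^{-t}/2, t*e^{-t}, t*(t + 8)*e^{-t}/2], [t*e^{-t}, e^{-t}, t*e^{-t}], [t*(-t - 8)*e^{-t}/2, -t*e^{-t}, (-t^2 - 8*t + 2)*e^{-t}/2]]

A has Jordan form J = [[-1, 1, 0], [0, -1, 1], [0, 0, -1]] with A = PJP^{-1}, so e^{tA} = P e^{tJ} P^{-1}.

For a Jordan block J_k(λ), e^{tJ_k(λ)} = e^{λt} · (I + tN + t^2 N^2/2! + ... + t^{k-1} N^{k-1}/(k-1)!) where N is the nilpotent superdiagonal part.

Assembling the blocks and conjugating back gives the entries of e^{tA} as shown above.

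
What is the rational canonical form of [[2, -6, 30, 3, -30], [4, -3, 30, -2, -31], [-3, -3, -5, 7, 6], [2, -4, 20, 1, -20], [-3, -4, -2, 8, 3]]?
R = [[0, 0, 0, 0, -4], [1, 0, 0, 0, 7], [0, 1, 0, 0, 26], [0, 0, 1, 0, 14], [0, 0, 0, 1, -2]]

The invariant factors of A (the non-unit diagonal entries of the Smith normal form of xI - A over ℚ[x]) are (x + 1)^2(x + 4)(x^2 - 4x + 1), each dividing the next. The characteristic polynomial is their product, (x + 1)^2(x + 4)(x^2 - 4x + 1).

The rational canonical form is the block-diagonal matrix of companion matrices C(f_i):
R = [[0, 0, 0, 0, -4], [1, 0, 0, 0, 7], [0, 1, 0, 0, 26], [0, 0, 1, 0, 14], [0, 0, 0, 1, -2]].

Note the characteristic polynomial does not split into linear factors over ℚ, so A has no Jordan form over ℚ; the rational canonical form exists over any field.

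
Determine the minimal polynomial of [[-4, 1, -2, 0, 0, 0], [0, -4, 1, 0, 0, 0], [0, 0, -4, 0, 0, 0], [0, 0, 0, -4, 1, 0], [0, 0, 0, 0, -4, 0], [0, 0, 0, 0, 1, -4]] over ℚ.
The characteristic polynomial factors as (x + 4)^6. The minimal polynomial is ∏(x - λ)^{k_λ} where k_λ is the size of the largest Jordan block at λ.

For λ = -4: rank(A + 4I) = 3, and the largest Jordan block has size 3 (the smallest k with rank((A + 4I)^k) = rank((A + 4I)^(k+1))).

So m_A(x) = (x + 4)^3.

m_A(x) = (x + 4)^3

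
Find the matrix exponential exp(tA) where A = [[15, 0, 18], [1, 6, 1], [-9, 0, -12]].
e^{tA} = [[(2*e^{9*t} - 1)*e^{-3*t}, 0, (2*e^{9*t} - 2)*e^{-3*t}], [t*e^{6*t}, e^{6*t}, t*e^{6*t}], [(1 - e^{9*t})*e^{-3*t}, 0, (2 - e^{9*t})*e^{-3*t}]]

A has Jordan form J = [[-3, 0, 0], [0, 6, 1], [0, 0, 6]] with A = PJP^{-1}, so e^{tA} = P e^{tJ} P^{-1}.

For a Jordan block J_k(λ), e^{tJ_k(λ)} = e^{λt} · (I + tN + t^2 N^2/2! + ... + t^{k-1} N^{k-1}/(k-1)!) where N is the nilpotent superdiagonal part.

Assembling the blocks and conjugating back gives the entries of e^{tA} as shown above.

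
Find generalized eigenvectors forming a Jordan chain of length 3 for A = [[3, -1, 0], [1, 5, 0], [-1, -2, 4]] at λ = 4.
v_1 = [[1, 0, 0]]^T, v_2 = [[-1, 1, -1]]^T, v_3 = [[0, 0, -1]]^T

We seek v_1 ∈ ker((A - 4I)^3) \ ker((A - 4I)^2), then set v_{i+1} = (A - 4I) v_i.

One such chain is v_1 = [[1, 0, 0]]^T, v_2 = [[-1, 1, -1]]^T, v_3 = [[0, 0, -1]]^T. Check: (A - 4I) v_3 = [[0, 0, 0]]^T = 0.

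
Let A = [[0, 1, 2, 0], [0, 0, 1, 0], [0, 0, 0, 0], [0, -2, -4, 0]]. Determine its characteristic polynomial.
xI - A = [[x, -1, -2, 0], [0, x, -1, 0], [0, 0, x, 0], [0, 2, 4, x]].

Expanding det(xI - A) along the first row:
det(xI - A) = + (x)·det([[x, -1, 0], [0, x, 0], [2, 4, x]]) - (-1)·det([[0, -1, 0], [0, x, 0], [0, 4, x]]) + (-2)·det([[0, x, 0], [0, 0, 0], [0, 2, x]]) - (0)·det([[0, x, -1], [0, 0, x], [0, 2, 4]]).

Evaluating gives χ_A(x) = x^4.

χ_A(x) = x^4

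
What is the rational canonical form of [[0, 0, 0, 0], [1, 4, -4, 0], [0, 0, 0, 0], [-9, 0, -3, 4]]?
R = [[0, 0, 0, 0], [1, 4, 0, 0], [0, 0, 0, 0], [0, 0, 1, 4]]

The invariant factors of A (the non-unit diagonal entries of the Smith normal form of xI - A over ℚ[x]) are x(x - 4), x(x - 4), each dividing the next. The characteristic polynomial is their product, x^2(x - 4)^2.

The rational canonical form is the block-diagonal matrix of companion matrices C(f_i):
R = [[0, 0, 0, 0], [1, 4, 0, 0], [0, 0, 0, 0], [0, 0, 1, 4]].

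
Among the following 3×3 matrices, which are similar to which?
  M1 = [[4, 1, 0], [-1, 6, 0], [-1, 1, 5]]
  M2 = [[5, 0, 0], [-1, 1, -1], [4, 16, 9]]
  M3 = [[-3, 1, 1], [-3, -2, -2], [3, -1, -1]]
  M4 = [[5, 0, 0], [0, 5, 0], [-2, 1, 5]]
Characteristic polynomials: χ_{M1} = (x - 5)^3, χ_{M2} = (x - 5)^3, χ_{M3} = x(x + 3)^2, χ_{M4} = (x - 5)^3.

{M1, M2, M4}: invariant factors x - 5, (x - 5)^2.

{M3}: invariant factors x(x + 3)^2.

Matrices are similar if and only if their invariant-factor lists agree; the partition into similarity classes is {M1, M2, M4}, {M3}.

2 classes: {M1, M2, M4}, {M3}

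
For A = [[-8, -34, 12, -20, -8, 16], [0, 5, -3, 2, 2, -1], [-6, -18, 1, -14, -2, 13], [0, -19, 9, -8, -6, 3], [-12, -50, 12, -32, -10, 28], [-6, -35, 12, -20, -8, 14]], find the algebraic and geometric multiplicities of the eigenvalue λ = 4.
The characteristic polynomial is (x - 4)(x + 2)^5, so the factor x - 4 appears with exponent 1: the algebraic multiplicity is 1.

rank(A - 4I) = 5, so the eigenspace has dimension 6 - 5 = 1: the geometric multiplicity is 1.

algebraic multiplicity 1, geometric multiplicity 1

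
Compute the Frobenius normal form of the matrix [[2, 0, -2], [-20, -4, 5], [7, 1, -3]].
The invariant factors of A (the non-unit diagonal entries of the Smith normal form of xI - A over ℚ[x]) are (x + 2)(x^2 + 3x + 1), each dividing the next. The characteristic polynomial is their product, (x + 2)(x^2 + 3x + 1).

The rational canonical form is the block-diagonal matrix of companion matrices C(f_i):
R = [[0, 0, -2], [1, 0, -7], [0, 1, -5]].

Note the characteristic polynomial does not split into linear factors over ℚ, so A has no Jordan form over ℚ; the rational canonical form exists over any field.

R = [[0, 0, -2], [1, 0, -7], [0, 1, -5]]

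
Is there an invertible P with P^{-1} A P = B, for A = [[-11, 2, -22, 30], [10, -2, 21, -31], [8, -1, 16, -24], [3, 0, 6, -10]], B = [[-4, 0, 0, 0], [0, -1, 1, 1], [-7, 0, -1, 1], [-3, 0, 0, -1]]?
Two matrices over a field are similar if and only if they have the same invariant factors.

Both A and B have characteristic polynomial (x + 1)^3(x + 4) and minimal polynomial (x + 1)^3(x + 4). Computing further, both have invariant factors (x + 1)^3(x + 4). Hence A and B are similar.

Yes.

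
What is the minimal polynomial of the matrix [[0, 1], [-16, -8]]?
m_A(x) = (x + 4)^2

The characteristic polynomial factors as (x + 4)^2. The minimal polynomial is ∏(x - λ)^{k_λ} where k_λ is the size of the largest Jordan block at λ.

For λ = -4: rank(A + 4I) = 1, and the largest Jordan block has size 2 (the smallest k with rank((A + 4I)^k) = rank((A + 4I)^(k+1))).

So m_A(x) = (x + 4)^2.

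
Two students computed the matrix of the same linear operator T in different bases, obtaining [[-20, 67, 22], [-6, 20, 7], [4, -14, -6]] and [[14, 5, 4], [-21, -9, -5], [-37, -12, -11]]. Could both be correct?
Two matrices over a field are similar if and only if they have the same invariant factors.

Both A and B have characteristic polynomial (x + 2)^3 and minimal polynomial (x + 2)^3. Computing further, both have invariant factors (x + 2)^3. Hence A and B are similar.

Yes.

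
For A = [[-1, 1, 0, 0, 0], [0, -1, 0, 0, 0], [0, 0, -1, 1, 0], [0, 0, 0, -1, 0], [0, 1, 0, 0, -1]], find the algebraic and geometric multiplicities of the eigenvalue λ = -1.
The characteristic polynomial is (x + 1)^5, so the factor x + 1 appears with exponent 5: the algebraic multiplicity is 5.

rank(A + I) = 2, so the eigenspace has dimension 5 - 2 = 3: the geometric multiplicity is 3.

Since 3 < 5, A is not diagonalizable.

algebraic multiplicity 5, geometric multiplicity 3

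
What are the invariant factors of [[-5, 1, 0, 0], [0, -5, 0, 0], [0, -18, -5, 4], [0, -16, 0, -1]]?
x + 5, (x + 1)(x + 5)^2

The Jordan structure of A has elementary divisors (x + 5)^2, (x + 5), (x + 1). Arranging the block sizes at each eigenvalue in decreasing order and taking row products gives the invariant factors.

Invariant factors (smallest first, each dividing the next): x + 5, (x + 1)(x + 5)^2.

Check: the last factor (x + 1)(x + 5)^2 is the minimal polynomial, and the product (x + 1)(x + 5)^3 is the characteristic polynomial.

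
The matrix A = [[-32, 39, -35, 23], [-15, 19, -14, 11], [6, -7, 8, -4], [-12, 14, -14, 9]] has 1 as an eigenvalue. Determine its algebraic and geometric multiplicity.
The characteristic polynomial is (x - 1)^4, so the factor x - 1 appears with exponent 4: the algebraic multiplicity is 4.

rank(A - I) = 2, so the eigenspace has dimension 4 - 2 = 2: the geometric multiplicity is 2.

Since 2 < 4, A is not diagonalizable.

algebraic multiplicity 4, geometric multiplicity 2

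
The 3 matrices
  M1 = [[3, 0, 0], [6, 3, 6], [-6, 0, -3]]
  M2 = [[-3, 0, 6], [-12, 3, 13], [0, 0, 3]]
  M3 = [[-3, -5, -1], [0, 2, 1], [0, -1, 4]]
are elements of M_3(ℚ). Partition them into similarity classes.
2 classes: {M1}, {M2, M3}

Characteristic polynomials: χ_{M1} = (x - 3)^2(x + 3), χ_{M2} = (x - 3)^2(x + 3), χ_{M3} = (x - 3)^2(x + 3).

{M1}: invariant factors x - 3, (x - 3)(x + 3).

{M2, M3}: invariant factors (x - 3)^2(x + 3).

Matrices are similar if and only if their invariant-factor lists agree; the partition into similarity classes is {M1}, {M2, M3}.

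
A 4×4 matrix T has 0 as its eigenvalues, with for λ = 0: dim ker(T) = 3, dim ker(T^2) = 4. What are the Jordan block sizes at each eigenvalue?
Jordan blocks: (0, 2), (0, 1), (0, 1)

λ = 0: successive nullity increments [3, 1] count blocks of size ≥ k; block sizes are [2, 1, 1].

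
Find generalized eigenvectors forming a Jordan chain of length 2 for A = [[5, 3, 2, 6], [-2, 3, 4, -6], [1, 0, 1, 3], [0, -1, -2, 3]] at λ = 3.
v_1 = [[3, 1, 0, -1]]^T, v_2 = [[3, 0, 0, -1]]^T

We seek v_1 ∈ ker((A - 3I)^2) \ ker(A - 3I), then set v_{i+1} = (A - 3I) v_i.

One such chain is v_1 = [[3, 1, 0, -1]]^T, v_2 = [[3, 0, 0, -1]]^T. Check: (A - 3I) v_2 = [[0, 0, 0, 0]]^T = 0.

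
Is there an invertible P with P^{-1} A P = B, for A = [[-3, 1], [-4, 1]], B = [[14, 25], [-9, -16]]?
Yes.

Two matrices over a field are similar if and only if they have the same invariant factors.

Both A and B have characteristic polynomial (x + 1)^2 and minimal polynomial (x + 1)^2. Computing further, both have invariant factors (x + 1)^2. Hence A and B are similar.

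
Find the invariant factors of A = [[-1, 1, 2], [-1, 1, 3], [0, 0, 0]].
x^3

The Jordan structure of A has elementary divisors x^3. Arranging the block sizes at each eigenvalue in decreasing order and taking row products gives the invariant factors.

Invariant factors (smallest first, each dividing the next): x^3.

Check: the last factor x^3 is the minimal polynomial, and the product x^3 is the characteristic polynomial.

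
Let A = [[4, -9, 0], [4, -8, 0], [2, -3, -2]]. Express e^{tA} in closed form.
e^{tA} = [[(6*t + 1)*e^{-2*t}, -9*t*e^{-2*t}, 0], [4*t*e^{-2*t}, (1 - 6*t)*e^{-2*t}, 0], [2*t*e^{-2*t}, -3*t*e^{-2*t}, e^{-2*t}]]

A has Jordan form J = [[-2, 1, 0], [0, -2, 0], [0, 0, -2]] with A = PJP^{-1}, so e^{tA} = P e^{tJ} P^{-1}.

For a Jordan block J_k(λ), e^{tJ_k(λ)} = e^{λt} · (I + tN + t^2 N^2/2! + ... + t^{k-1} N^{k-1}/(k-1)!) where N is the nilpotent superdiagonal part.

Assembling the blocks and conjugating back gives the entries of e^{tA} as shown above.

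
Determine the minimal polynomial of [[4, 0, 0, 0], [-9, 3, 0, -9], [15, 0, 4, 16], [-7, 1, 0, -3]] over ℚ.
The characteristic polynomial factors as x^2(x - 4)^2. The minimal polynomial is ∏(x - λ)^{k_λ} where k_λ is the size of the largest Jordan block at λ.

For λ = 0: rank(A) = 3, and the largest Jordan block has size 2 (the smallest k with rank(A^k) = rank(A^(k+1))).
For λ = 4: rank(A - 4I) = 3, and the largest Jordan block has size 2 (the smallest k with rank((A - 4I)^k) = rank((A - 4I)^(k+1))).

So m_A(x) = x^2(x - 4)^2.

m_A(x) = x^2(x - 4)^2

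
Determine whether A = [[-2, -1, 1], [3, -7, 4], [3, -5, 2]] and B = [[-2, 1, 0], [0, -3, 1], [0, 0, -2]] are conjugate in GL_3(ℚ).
Yes.

Two matrices over a field are similar if and only if they have the same invariant factors.

Both A and B have characteristic polynomial (x + 2)^2(x + 3) and minimal polynomial (x + 2)^2(x + 3). Computing further, both have invariant factors (x + 2)^2(x + 3). Hence A and B are similar.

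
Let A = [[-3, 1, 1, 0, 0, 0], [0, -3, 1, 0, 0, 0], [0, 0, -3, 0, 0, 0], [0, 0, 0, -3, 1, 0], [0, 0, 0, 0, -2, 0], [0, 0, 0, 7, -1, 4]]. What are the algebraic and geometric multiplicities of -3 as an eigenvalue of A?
The characteristic polynomial is (x - 4)(x + 2)(x + 3)^4, so the factor x + 3 appears with exponent 4: the algebraic multiplicity is 4.

rank(A + 3I) = 4, so the eigenspace has dimension 6 - 4 = 2: the geometric multiplicity is 2.

Since 2 < 4, A is not diagonalizable.

algebraic multiplicity 4, geometric multiplicity 2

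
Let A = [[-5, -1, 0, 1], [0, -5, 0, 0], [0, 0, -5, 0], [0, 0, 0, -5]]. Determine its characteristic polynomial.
xI - A = [[x + 5, 1, 0, -1], [0, x + 5, 0, 0], [0, 0, x + 5, 0], [0, 0, 0, x + 5]].

Expanding det(xI - A) along the first row:
det(xI - A) = + (x + 5)·det([[x + 5, 0, 0], [0, x + 5, 0], [0, 0, x + 5]]) - (1)·det([[0, 0, 0], [0, x + 5, 0], [0, 0, x + 5]]) + (0)·det([[0, x + 5, 0], [0, 0, 0], [0, 0, x + 5]]) - (-1)·det([[0, x + 5, 0], [0, 0, x + 5], [0, 0, 0]]).

Evaluating gives χ_A(x) = x^4 + 20x^3 + 150x^2 + 500x + 625 = (x + 5)^4.

χ_A(x) = (x + 5)^4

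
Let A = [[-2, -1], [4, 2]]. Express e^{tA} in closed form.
A has Jordan form J = [[0, 1], [0, 0]] with A = PJP^{-1}, so e^{tA} = P e^{tJ} P^{-1}.

For a Jordan block J_k(λ), e^{tJ_k(λ)} = e^{λt} · (I + tN + t^2 N^2/2! + ... + t^{k-1} N^{k-1}/(k-1)!) where N is the nilpotent superdiagonal part.

Assembling the blocks and conjugating back gives the entries of e^{tA} as shown above.

e^{tA} = [[1 - 2*t, -t], [4*t, 2*t + 1]]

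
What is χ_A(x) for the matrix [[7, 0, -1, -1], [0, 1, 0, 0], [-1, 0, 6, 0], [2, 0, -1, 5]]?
χ_A(x) = (x - 6)^3(x - 1)

xI - A = [[x - 7, 0, 1, 1], [0, x - 1, 0, 0], [1, 0, x - 6, 0], [-2, 0, 1, x - 5]].

Expanding det(xI - A) along the first row:
det(xI - A) = + (x - 7)·det([[x - 1, 0, 0], [0, x - 6, 0], [0, 1, x - 5]]) - (0)·det([[0, 0, 0], [1, x - 6, 0], [-2, 1, x - 5]]) + (1)·det([[0, x - 1, 0], [1, 0, 0], [-2, 0, x - 5]]) - (1)·det([[0, x - 1, 0], [1, 0, x - 6], [-2, 0, 1]]).

Evaluating gives χ_A(x) = x^4 - 19x^3 + 126x^2 - 324x + 216 = (x - 6)^3(x - 1).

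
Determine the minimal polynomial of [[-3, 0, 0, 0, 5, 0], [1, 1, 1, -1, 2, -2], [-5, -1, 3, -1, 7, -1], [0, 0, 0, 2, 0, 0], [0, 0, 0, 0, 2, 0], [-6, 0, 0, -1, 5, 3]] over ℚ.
The characteristic polynomial factors as (x - 3)(x - 2)^4(x + 3). The minimal polynomial is ∏(x - λ)^{k_λ} where k_λ is the size of the largest Jordan block at λ.

For λ = -3: rank(A + 3I) = 5, and the largest Jordan block has size 1 (the smallest k with rank((A + 3I)^k) = rank((A + 3I)^(k+1))).
For λ = 2: rank(A - 2I) = 4, and the largest Jordan block has size 3 (the smallest k with rank((A - 2I)^k) = rank((A - 2I)^(k+1))).
For λ = 3: rank(A - 3I) = 5, and the largest Jordan block has size 1 (the smallest k with rank((A - 3I)^k) = rank((A - 3I)^(k+1))).

So m_A(x) = (x - 3)(x - 2)^3(x + 3).

m_A(x) = (x - 3)(x - 2)^3(x + 3)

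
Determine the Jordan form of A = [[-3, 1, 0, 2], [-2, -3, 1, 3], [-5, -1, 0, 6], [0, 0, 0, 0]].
J = [[-2, 1, 0, 0], [0, -2, 1, 0], [0, 0, -2, 0], [0, 0, 0, 0]]

The characteristic polynomial is det(xI - A) = x(x + 2)^3, so the eigenvalues are -2 (algebraic multiplicity 3), 0 (algebraic multiplicity 1).

For λ = -2: rank(A + 2I) = 3, rank((A + 2I)^2) = 2, rank((A + 2I)^3) = 1. The eigenspace has dimension 4 - 3 = 1, so there is 1 Jordan block; the rank sequence gives block sizes [3].

For λ = 0: algebraic multiplicity 1 gives one 1×1 block.

Assembling the blocks gives the Jordan form J above.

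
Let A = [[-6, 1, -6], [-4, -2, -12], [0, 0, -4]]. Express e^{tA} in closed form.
e^{tA} = [[(1 - 2*t)*e^{-4*t}, t*e^{-4*t}, -6*t*e^{-4*t}], [-4*t*e^{-4*t}, (2*t + 1)*e^{-4*t}, -12*t*e^{-4*t}], [0, 0, e^{-4*t}]]

A has Jordan form J = [[-4, 1, 0], [0, -4, 0], [0, 0, -4]] with A = PJP^{-1}, so e^{tA} = P e^{tJ} P^{-1}.

For a Jordan block J_k(λ), e^{tJ_k(λ)} = e^{λt} · (I + tN + t^2 N^2/2! + ... + t^{k-1} N^{k-1}/(k-1)!) where N is the nilpotent superdiagonal part.

Assembling the blocks and conjugating back gives the entries of e^{tA} as shown above.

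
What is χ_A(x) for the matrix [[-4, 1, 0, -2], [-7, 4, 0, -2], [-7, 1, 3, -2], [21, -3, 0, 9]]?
χ_A(x) = (x - 3)^4

xI - A = [[x + 4, -1, 0, 2], [7, x - 4, 0, 2], [7, -1, x - 3, 2], [-21, 3, 0, x - 9]].

Expanding det(xI - A) along the first row:
det(xI - A) = + (x + 4)·det([[x - 4, 0, 2], [-1, x - 3, 2], [3, 0, x - 9]]) - (-1)·det([[7, 0, 2], [7, x - 3, 2], [-21, 0, x - 9]]) + (0)·det([[7, x - 4, 2], [7, -1, 2], [-21, 3, x - 9]]) - (2)·det([[7, x - 4, 0], [7, -1, x - 3], [-21, 3, 0]]).

Evaluating gives χ_A(x) = x^4 - 12x^3 + 54x^2 - 108x + 81 = (x - 3)^4.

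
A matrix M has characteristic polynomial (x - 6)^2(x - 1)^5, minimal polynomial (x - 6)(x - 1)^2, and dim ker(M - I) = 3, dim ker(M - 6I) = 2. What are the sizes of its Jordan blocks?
Jordan blocks: (1, 2), (1, 2), (1, 1), (6, 1), (6, 1)

λ = 1: algebraic multiplicity 5 (exponent in χ_M), largest block size 2 (exponent in m_M), 3 blocks (geometric multiplicity). These force block sizes [2, 2, 1].
λ = 6: algebraic multiplicity 2 (exponent in χ_M), largest block size 1 (exponent in m_M), 2 blocks (geometric multiplicity). These force block sizes [1, 1].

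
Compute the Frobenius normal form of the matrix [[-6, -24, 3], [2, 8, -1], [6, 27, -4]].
R = [[0, 0, 0], [1, 0, -1], [0, 1, -2]]

The invariant factors of A (the non-unit diagonal entries of the Smith normal form of xI - A over ℚ[x]) are x(x + 1)^2, each dividing the next. The characteristic polynomial is their product, x(x + 1)^2.

The rational canonical form is the block-diagonal matrix of companion matrices C(f_i):
R = [[0, 0, 0], [1, 0, -1], [0, 1, -2]].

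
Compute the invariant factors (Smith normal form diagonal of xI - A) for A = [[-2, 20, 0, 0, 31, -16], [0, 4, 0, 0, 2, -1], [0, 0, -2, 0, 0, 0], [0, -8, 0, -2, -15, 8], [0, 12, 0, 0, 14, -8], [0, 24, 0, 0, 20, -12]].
The Jordan structure of A has elementary divisors (x + 2)^2, (x + 2), (x + 2), (x - 4)^2. Arranging the block sizes at each eigenvalue in decreasing order and taking row products gives the invariant factors.

Invariant factors (smallest first, each dividing the next): x + 2, x + 2, (x - 4)^2(x + 2)^2.

Check: the last factor (x - 4)^2(x + 2)^2 is the minimal polynomial, and the product (x - 4)^2(x + 2)^4 is the characteristic polynomial.

x + 2, x + 2, (x - 4)^2(x + 2)^2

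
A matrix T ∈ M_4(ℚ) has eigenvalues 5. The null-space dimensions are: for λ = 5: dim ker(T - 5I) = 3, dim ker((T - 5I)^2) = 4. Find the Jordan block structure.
Jordan blocks: (5, 2), (5, 1), (5, 1)

λ = 5: successive nullity increments [3, 1] count blocks of size ≥ k; block sizes are [2, 1, 1].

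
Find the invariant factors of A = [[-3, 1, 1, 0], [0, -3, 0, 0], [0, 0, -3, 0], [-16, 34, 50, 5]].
The Jordan structure of A has elementary divisors (x + 3)^2, (x + 3), (x - 5). Arranging the block sizes at each eigenvalue in decreasing order and taking row products gives the invariant factors.

Invariant factors (smallest first, each dividing the next): x + 3, (x - 5)(x + 3)^2.

Check: the last factor (x - 5)(x + 3)^2 is the minimal polynomial, and the product (x - 5)(x + 3)^3 is the characteristic polynomial.

x + 3, (x - 5)(x + 3)^2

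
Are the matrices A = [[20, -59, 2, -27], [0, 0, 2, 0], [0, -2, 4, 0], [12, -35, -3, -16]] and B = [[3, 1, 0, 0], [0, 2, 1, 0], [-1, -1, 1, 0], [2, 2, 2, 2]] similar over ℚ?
Two matrices over a field are similar if and only if they have the same invariant factors.

Both A and B have characteristic polynomial (x - 2)^4 and minimal polynomial (x - 2)^3. Computing further, both have invariant factors x - 2, (x - 2)^3. Hence A and B are similar.

Yes.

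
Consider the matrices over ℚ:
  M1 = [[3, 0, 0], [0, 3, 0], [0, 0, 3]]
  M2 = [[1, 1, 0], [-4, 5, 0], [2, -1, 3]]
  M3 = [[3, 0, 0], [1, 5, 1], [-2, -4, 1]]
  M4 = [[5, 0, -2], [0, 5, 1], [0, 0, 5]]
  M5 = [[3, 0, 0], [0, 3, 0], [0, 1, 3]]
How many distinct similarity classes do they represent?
3 classes: {M1}, {M2, M3, M5}, {M4}

Characteristic polynomials: χ_{M1} = (x - 3)^3, χ_{M2} = (x - 3)^3, χ_{M3} = (x - 3)^3, χ_{M4} = (x - 5)^3, χ_{M5} = (x - 3)^3.

{M1}: invariant factors x - 3, x - 3, x - 3.

{M2, M3, M5}: invariant factors x - 3, (x - 3)^2.

{M4}: invariant factors x - 5, (x - 5)^2.

Matrices are similar if and only if their invariant-factor lists agree; the partition into similarity classes is {M1}, {M2, M3, M5}, {M4}.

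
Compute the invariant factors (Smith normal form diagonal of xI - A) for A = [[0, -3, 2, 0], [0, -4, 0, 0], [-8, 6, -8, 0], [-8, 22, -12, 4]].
The Jordan structure of A has elementary divisors (x + 4)^2, (x + 4), (x - 4). Arranging the block sizes at each eigenvalue in decreasing order and taking row products gives the invariant factors.

Invariant factors (smallest first, each dividing the next): x + 4, (x - 4)(x + 4)^2.

Check: the last factor (x - 4)(x + 4)^2 is the minimal polynomial, and the product (x - 4)(x + 4)^3 is the characteristic polynomial.

x + 4, (x - 4)(x + 4)^2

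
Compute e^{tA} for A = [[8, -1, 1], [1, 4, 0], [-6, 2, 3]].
e^{tA} = [[(t^2 + 3*t + 1)*e^{5*t}, -t*e^{5*t}, t*(t + 2)*e^{5*t}/2], [t*(t + 1)*e^{5*t}, (1 - t)*e^{5*t}, t^2*e^{5*t}/2], [2*t*(-t - 3)*e^{5*t}, 2*t*e^{5*t}, (-t^2 - 2*t + 1)*e^{5*t}]]

A has Jordan form J = [[5, 1, 0], [0, 5, 1], [0, 0, 5]] with A = PJP^{-1}, so e^{tA} = P e^{tJ} P^{-1}.

For a Jordan block J_k(λ), e^{tJ_k(λ)} = e^{λt} · (I + tN + t^2 N^2/2! + ... + t^{k-1} N^{k-1}/(k-1)!) where N is the nilpotent superdiagonal part.

Assembling the blocks and conjugating back gives the entries of e^{tA} as shown above.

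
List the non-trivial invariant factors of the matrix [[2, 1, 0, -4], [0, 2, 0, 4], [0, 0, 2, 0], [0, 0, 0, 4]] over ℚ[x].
x - 2, (x - 4)(x - 2)^2

The Jordan structure of A has elementary divisors (x - 2)^2, (x - 2), (x - 4). Arranging the block sizes at each eigenvalue in decreasing order and taking row products gives the invariant factors.

Invariant factors (smallest first, each dividing the next): x - 2, (x - 4)(x - 2)^2.

Check: the last factor (x - 4)(x - 2)^2 is the minimal polynomial, and the product (x - 4)(x - 2)^3 is the characteristic polynomial.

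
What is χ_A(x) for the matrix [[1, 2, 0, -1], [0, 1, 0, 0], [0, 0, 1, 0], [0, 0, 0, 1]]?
χ_A(x) = (x - 1)^4

xI - A = [[x - 1, -2, 0, 1], [0, x - 1, 0, 0], [0, 0, x - 1, 0], [0, 0, 0, x - 1]].

Expanding det(xI - A) along the first row:
det(xI - A) = + (x - 1)·det([[x - 1, 0, 0], [0, x - 1, 0], [0, 0, x - 1]]) - (-2)·det([[0, 0, 0], [0, x - 1, 0], [0, 0, x - 1]]) + (0)·det([[0, x - 1, 0], [0, 0, 0], [0, 0, x - 1]]) - (1)·det([[0, x - 1, 0], [0, 0, x - 1], [0, 0, 0]]).

Evaluating gives χ_A(x) = x^4 - 4x^3 + 6x^2 - 4x + 1 = (x - 1)^4.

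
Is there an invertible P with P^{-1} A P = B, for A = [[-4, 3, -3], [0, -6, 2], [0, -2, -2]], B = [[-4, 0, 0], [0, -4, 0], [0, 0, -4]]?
Both have characteristic polynomial (x + 4)^3, but the minimal polynomial of A is (x + 4)^2 while the minimal polynomial of B is x + 4. The minimal polynomial is a similarity invariant, so A and B are not similar.

No.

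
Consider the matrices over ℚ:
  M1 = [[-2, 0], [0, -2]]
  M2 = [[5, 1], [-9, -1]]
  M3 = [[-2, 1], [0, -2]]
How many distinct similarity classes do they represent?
Characteristic polynomials: χ_{M1} = (x + 2)^2, χ_{M2} = (x - 2)^2, χ_{M3} = (x + 2)^2.

{M1}: invariant factors x + 2, x + 2.

{M2}: invariant factors (x - 2)^2.

{M3}: invariant factors (x + 2)^2.

Matrices are similar if and only if their invariant-factor lists agree; the partition into similarity classes is {M1}, {M2}, {M3}.

3 classes: {M1}, {M2}, {M3}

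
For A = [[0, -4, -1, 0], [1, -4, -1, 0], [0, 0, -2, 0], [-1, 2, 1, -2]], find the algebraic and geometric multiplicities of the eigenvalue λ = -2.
The characteristic polynomial is (x + 2)^4, so the factor x + 2 appears with exponent 4: the algebraic multiplicity is 4.

rank(A + 2I) = 2, so the eigenspace has dimension 4 - 2 = 2: the geometric multiplicity is 2.

Since 2 < 4, A is not diagonalizable.

algebraic multiplicity 4, geometric multiplicity 2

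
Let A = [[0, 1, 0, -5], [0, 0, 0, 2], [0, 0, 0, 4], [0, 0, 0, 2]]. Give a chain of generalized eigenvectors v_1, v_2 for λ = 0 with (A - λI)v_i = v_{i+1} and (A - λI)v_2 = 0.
v_1 = [[2, 1, -2, 0]]^T, v_2 = [[1, 0, 0, 0]]^T

We seek v_1 ∈ ker(A^2) \ ker(A), then set v_{i+1} = A v_i.

One such chain is v_1 = [[2, 1, -2, 0]]^T, v_2 = [[1, 0, 0, 0]]^T. Check: A v_2 = [[0, 0, 0, 0]]^T = 0.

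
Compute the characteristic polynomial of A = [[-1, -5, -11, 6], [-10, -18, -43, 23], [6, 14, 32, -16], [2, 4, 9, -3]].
χ_A(x) = (x - 6)(x - 2)(x - 1)^2

xI - A = [[x + 1, 5, 11, -6], [10, x + 18, 43, -23], [-6, -14, x - 32, 16], [-2, -4, -9, x + 3]].

Expanding det(xI - A) along the first row:
det(xI - A) = + (x + 1)·det([[x + 18, 43, -23], [-14, x - 32, 16], [-4, -9, x + 3]]) - (5)·det([[10, 43, -23], [-6, x - 32, 16], [-2, -9, x + 3]]) + (11)·det([[10, x + 18, -23], [-6, -14, 16], [-2, -4, x + 3]]) - (-6)·det([[10, x + 18, 43], [-6, -14, x - 32], [-2, -4, -9]]).

Evaluating gives χ_A(x) = x^4 - 10x^3 + 29x^2 - 32x + 12 = (x - 6)(x - 2)(x - 1)^2.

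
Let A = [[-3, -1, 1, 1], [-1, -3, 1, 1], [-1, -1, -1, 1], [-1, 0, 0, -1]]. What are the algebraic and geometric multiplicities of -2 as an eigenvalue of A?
The characteristic polynomial is (x + 2)^4, so the factor x + 2 appears with exponent 4: the algebraic multiplicity is 4.

rank(A + 2I) = 2, so the eigenspace has dimension 4 - 2 = 2: the geometric multiplicity is 2.

Since 2 < 4, A is not diagonalizable.

algebraic multiplicity 4, geometric multiplicity 2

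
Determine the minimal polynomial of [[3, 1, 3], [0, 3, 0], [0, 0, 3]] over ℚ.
The characteristic polynomial factors as (x - 3)^3. The minimal polynomial is ∏(x - λ)^{k_λ} where k_λ is the size of the largest Jordan block at λ.

For λ = 3: rank(A - 3I) = 1, and the largest Jordan block has size 2 (the smallest k with rank((A - 3I)^k) = rank((A - 3I)^(k+1))).

So m_A(x) = (x - 3)^2.

m_A(x) = (x - 3)^2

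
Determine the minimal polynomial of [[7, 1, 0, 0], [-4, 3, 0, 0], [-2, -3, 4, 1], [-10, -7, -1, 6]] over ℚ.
The characteristic polynomial factors as (x - 5)^4. The minimal polynomial is ∏(x - λ)^{k_λ} where k_λ is the size of the largest Jordan block at λ.

For λ = 5: rank(A - 5I) = 2, and the largest Jordan block has size 2 (the smallest k with rank((A - 5I)^k) = rank((A - 5I)^(k+1))).

So m_A(x) = (x - 5)^2.

m_A(x) = (x - 5)^2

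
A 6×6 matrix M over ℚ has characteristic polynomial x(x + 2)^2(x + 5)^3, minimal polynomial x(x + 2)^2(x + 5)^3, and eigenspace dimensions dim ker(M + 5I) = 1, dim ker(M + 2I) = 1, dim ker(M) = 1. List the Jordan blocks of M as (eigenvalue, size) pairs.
λ = -5: algebraic multiplicity 3 (exponent in χ_M), largest block size 3 (exponent in m_M), 1 block (geometric multiplicity). This forces block sizes [3].
λ = -2: algebraic multiplicity 2 (exponent in χ_M), largest block size 2 (exponent in m_M), 1 block (geometric multiplicity). This forces block sizes [2].
λ = 0: algebraic multiplicity 1 (exponent in χ_M), largest block size 1 (exponent in m_M), 1 block (geometric multiplicity). This forces block sizes [1].

Jordan blocks: (-5, 3), (-2, 2), (0, 1)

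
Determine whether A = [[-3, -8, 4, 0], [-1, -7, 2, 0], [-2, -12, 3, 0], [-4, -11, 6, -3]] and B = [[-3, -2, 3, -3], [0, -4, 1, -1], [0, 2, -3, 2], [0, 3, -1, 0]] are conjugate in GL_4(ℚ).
Yes.

Two matrices over a field are similar if and only if they have the same invariant factors.

Both A and B have characteristic polynomial (x + 1)(x + 3)^3 and minimal polynomial (x + 1)(x + 3)^3. Computing further, both have invariant factors (x + 1)(x + 3)^3. Hence A and B are similar.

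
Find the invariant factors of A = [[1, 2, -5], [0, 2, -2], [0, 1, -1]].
The Jordan structure of A has elementary divisors x, (x - 1)^2. Arranging the block sizes at each eigenvalue in decreasing order and taking row products gives the invariant factors.

Invariant factors (smallest first, each dividing the next): x(x - 1)^2.

Check: the last factor x(x - 1)^2 is the minimal polynomial, and the product x(x - 1)^2 is the characteristic polynomial.

x(x - 1)^2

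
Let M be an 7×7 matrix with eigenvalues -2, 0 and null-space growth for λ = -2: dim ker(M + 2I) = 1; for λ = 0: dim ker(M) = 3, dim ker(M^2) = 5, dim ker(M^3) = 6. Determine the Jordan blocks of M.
Jordan blocks: (-2, 1), (0, 3), (0, 2), (0, 1)

λ = -2: successive nullity increments [1] count blocks of size ≥ k; block sizes are [1].
λ = 0: successive nullity increments [3, 2, 1] count blocks of size ≥ k; block sizes are [3, 2, 1].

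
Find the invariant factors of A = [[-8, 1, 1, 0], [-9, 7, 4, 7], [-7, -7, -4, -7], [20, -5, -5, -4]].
x + 4, (x - 3)(x + 4)^2

The Jordan structure of A has elementary divisors (x + 4)^2, (x + 4), (x - 3). Arranging the block sizes at each eigenvalue in decreasing order and taking row products gives the invariant factors.

Invariant factors (smallest first, each dividing the next): x + 4, (x - 3)(x + 4)^2.

Check: the last factor (x - 3)(x + 4)^2 is the minimal polynomial, and the product (x - 3)(x + 4)^3 is the characteristic polynomial.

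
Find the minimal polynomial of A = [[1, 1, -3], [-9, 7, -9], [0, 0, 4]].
m_A(x) = (x - 4)^2

The characteristic polynomial factors as (x - 4)^3. The minimal polynomial is ∏(x - λ)^{k_λ} where k_λ is the size of the largest Jordan block at λ.

For λ = 4: rank(A - 4I) = 1, and the largest Jordan block has size 2 (the smallest k with rank((A - 4I)^k) = rank((A - 4I)^(k+1))).

So m_A(x) = (x - 4)^2.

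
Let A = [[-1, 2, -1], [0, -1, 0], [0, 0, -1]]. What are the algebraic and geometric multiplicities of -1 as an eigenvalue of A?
algebraic multiplicity 3, geometric multiplicity 2

The characteristic polynomial is (x + 1)^3, so the factor x + 1 appears with exponent 3: the algebraic multiplicity is 3.

rank(A + I) = 1, so the eigenspace has dimension 3 - 1 = 2: the geometric multiplicity is 2.

Since 2 < 3, A is not diagonalizable.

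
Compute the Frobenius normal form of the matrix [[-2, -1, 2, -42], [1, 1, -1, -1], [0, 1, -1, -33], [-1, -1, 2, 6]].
The invariant factors of A (the non-unit diagonal entries of the Smith normal form of xI - A over ℚ[x]) are (x^2 - 2x + 4)^2, each dividing the next. The characteristic polynomial is their product, (x^2 - 2x + 4)^2.

The rational canonical form is the block-diagonal matrix of companion matrices C(f_i):
R = [[0, 0, 0, -16], [1, 0, 0, 16], [0, 1, 0, -12], [0, 0, 1, 4]].

Note the characteristic polynomial does not split into linear factors over ℚ, so A has no Jordan form over ℚ; the rational canonical form exists over any field.

R = [[0, 0, 0, -16], [1, 0, 0, 16], [0, 1, 0, -12], [0, 0, 1, 4]]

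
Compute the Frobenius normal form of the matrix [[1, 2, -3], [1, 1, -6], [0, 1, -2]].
The invariant factors of A (the non-unit diagonal entries of the Smith normal form of xI - A over ℚ[x]) are x^3 + x - 5, each dividing the next. The characteristic polynomial is their product, x^3 + x - 5.

The rational canonical form is the block-diagonal matrix of companion matrices C(f_i):
R = [[0, 0, 5], [1, 0, -1], [0, 1, 0]].

Note the characteristic polynomial does not split into linear factors over ℚ, so A has no Jordan form over ℚ; the rational canonical form exists over any field.

R = [[0, 0, 5], [1, 0, -1], [0, 1, 0]]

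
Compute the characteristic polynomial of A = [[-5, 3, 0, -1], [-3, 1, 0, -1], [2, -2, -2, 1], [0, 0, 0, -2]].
xI - A = [[x + 5, -3, 0, 1], [3, x - 1, 0, 1], [-2, 2, x + 2, -1], [0, 0, 0, x + 2]].

Expanding det(xI - A) along the first row:
det(xI - A) = + (x + 5)·det([[x - 1, 0, 1], [2, x + 2, -1], [0, 0, x + 2]]) - (-3)·det([[3, 0, 1], [-2, x + 2, -1], [0, 0, x + 2]]) + (0)·det([[3, x - 1, 1], [-2, 2, -1], [0, 0, x + 2]]) - (1)·det([[3, x - 1, 0], [-2, 2, x + 2], [0, 0, 0]]).

Evaluating gives χ_A(x) = x^4 + 8x^3 + 24x^2 + 32x + 16 = (x + 2)^4.

χ_A(x) = (x + 2)^4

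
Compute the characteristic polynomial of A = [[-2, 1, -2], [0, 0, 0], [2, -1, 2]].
xI - A = [[x + 2, -1, 2], [0, x, 0], [-2, 1, x - 2]].

Expanding det(xI - A) along the first row:
det(xI - A) = + (x + 2)·det([[x, 0], [1, x - 2]]) - (-1)·det([[0, 0], [-2, x - 2]]) + (2)·det([[0, x], [-2, 1]]).

Evaluating gives χ_A(x) = x^3.

χ_A(x) = x^3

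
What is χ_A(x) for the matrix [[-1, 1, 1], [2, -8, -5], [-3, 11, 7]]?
χ_A(x) = x(x + 1)^2

xI - A = [[x + 1, -1, -1], [-2, x + 8, 5], [3, -11, x - 7]].

Expanding det(xI - A) along the first row:
det(xI - A) = + (x + 1)·det([[x + 8, 5], [-11, x - 7]]) - (-1)·det([[-2, 5], [3, x - 7]]) + (-1)·det([[-2, x + 8], [3, -11]]).

Evaluating gives χ_A(x) = x^3 + 2x^2 + x = x(x + 1)^2.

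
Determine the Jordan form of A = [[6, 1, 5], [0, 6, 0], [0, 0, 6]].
J = [[6, 1, 0], [0, 6, 0], [0, 0, 6]]

The characteristic polynomial is det(xI - A) = (x - 6)^3, so the eigenvalues are 6 (algebraic multiplicity 3).

For λ = 6: rank(A - 6I) = 1, rank((A - 6I)^2) = 0. The eigenspace has dimension 3 - 1 = 2, so there are 2 Jordan blocks; the rank sequence gives block sizes [2, 1].

Assembling the blocks gives the Jordan form J above.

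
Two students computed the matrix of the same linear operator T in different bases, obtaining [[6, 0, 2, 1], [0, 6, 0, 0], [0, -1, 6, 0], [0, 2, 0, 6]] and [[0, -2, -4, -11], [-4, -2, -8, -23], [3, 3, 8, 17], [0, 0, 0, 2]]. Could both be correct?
No.

trace(A) = 24 but trace(B) = 8. The trace is a similarity invariant, so A and B are not similar.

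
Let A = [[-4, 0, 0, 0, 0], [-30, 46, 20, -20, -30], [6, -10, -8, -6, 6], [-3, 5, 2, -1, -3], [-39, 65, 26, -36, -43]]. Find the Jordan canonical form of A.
The characteristic polynomial is det(xI - A) = (x - 1)^2(x + 4)^3, so the eigenvalues are -4 (algebraic multiplicity 3), 1 (algebraic multiplicity 2).

For λ = -4: rank(A + 4I) = 2. The eigenspace has dimension 5 - 2 = 3, so there are 3 Jordan blocks; the rank sequence gives block sizes [1, 1, 1].

For λ = 1: rank(A - I) = 4, rank((A - I)^2) = 3. The eigenspace has dimension 5 - 4 = 1, so there is 1 Jordan block; the rank sequence gives block sizes [2].

Assembling the blocks gives the Jordan form J above.

J = [[-4, 0, 0, 0, 0], [0, -4, 0, 0, 0], [0, 0, -4, 0, 0], [0, 0, 0, 1, 1], [0, 0, 0, 0, 1]]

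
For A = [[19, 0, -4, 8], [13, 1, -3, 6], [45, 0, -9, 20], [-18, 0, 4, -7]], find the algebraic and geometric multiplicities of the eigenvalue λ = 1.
The characteristic polynomial is (x - 1)^4, so the factor x - 1 appears with exponent 4: the algebraic multiplicity is 4.

rank(A - I) = 2, so the eigenspace has dimension 4 - 2 = 2: the geometric multiplicity is 2.

Since 2 < 4, A is not diagonalizable.

algebraic multiplicity 4, geometric multiplicity 2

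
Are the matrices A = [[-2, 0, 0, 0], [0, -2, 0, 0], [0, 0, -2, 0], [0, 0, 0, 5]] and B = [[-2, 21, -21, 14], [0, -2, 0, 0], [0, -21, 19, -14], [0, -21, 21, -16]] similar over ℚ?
Yes.

Two matrices over a field are similar if and only if they have the same invariant factors.

Both A and B have characteristic polynomial (x - 5)(x + 2)^3 and minimal polynomial (x - 5)(x + 2). Computing further, both have invariant factors x + 2, x + 2, (x - 5)(x + 2). Hence A and B are similar.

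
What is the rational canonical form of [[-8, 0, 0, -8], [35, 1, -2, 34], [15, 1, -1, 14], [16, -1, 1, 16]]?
The invariant factors of A (the non-unit diagonal entries of the Smith normal form of xI - A over ℚ[x]) are (x - 4)(x - 2)(x - 1)^2, each dividing the next. The characteristic polynomial is their product, (x - 4)(x - 2)(x - 1)^2.

The rational canonical form is the block-diagonal matrix of companion matrices C(f_i):
R = [[0, 0, 0, -8], [1, 0, 0, 22], [0, 1, 0, -21], [0, 0, 1, 8]].

R = [[0, 0, 0, -8], [1, 0, 0, 22], [0, 1, 0, -21], [0, 0, 1, 8]]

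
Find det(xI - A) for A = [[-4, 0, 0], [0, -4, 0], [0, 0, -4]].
χ_A(x) = (x + 4)^3

xI - A = [[x + 4, 0, 0], [0, x + 4, 0], [0, 0, x + 4]].

Expanding det(xI - A) along the first row:
det(xI - A) = + (x + 4)·det([[x + 4, 0], [0, x + 4]]) - (0)·det([[0, 0], [0, x + 4]]) + (0)·det([[0, x + 4], [0, 0]]).

Evaluating gives χ_A(x) = x^3 + 12x^2 + 48x + 64 = (x + 4)^3.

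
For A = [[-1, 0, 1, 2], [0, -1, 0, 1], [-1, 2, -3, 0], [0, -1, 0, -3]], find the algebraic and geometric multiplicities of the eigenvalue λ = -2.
algebraic multiplicity 4, geometric multiplicity 2

The characteristic polynomial is (x + 2)^4, so the factor x + 2 appears with exponent 4: the algebraic multiplicity is 4.

rank(A + 2I) = 2, so the eigenspace has dimension 4 - 2 = 2: the geometric multiplicity is 2.

Since 2 < 4, A is not diagonalizable.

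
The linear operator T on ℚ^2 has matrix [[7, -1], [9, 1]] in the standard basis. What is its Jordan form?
J = [[4, 1], [0, 4]]

The characteristic polynomial is det(xI - A) = (x - 4)^2, so the eigenvalues are 4 (algebraic multiplicity 2).

For λ = 4: rank(A - 4I) = 1, rank((A - 4I)^2) = 0. The eigenspace has dimension 2 - 1 = 1, so there is 1 Jordan block; the rank sequence gives block sizes [2].

Assembling the blocks gives the Jordan form J above.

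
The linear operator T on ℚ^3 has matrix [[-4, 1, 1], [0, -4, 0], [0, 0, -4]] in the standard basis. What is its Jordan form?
J = [[-4, 1, 0], [0, -4, 0], [0, 0, -4]]

The characteristic polynomial is det(xI - A) = (x + 4)^3, so the eigenvalues are -4 (algebraic multiplicity 3).

For λ = -4: rank(A + 4I) = 1, rank((A + 4I)^2) = 0. The eigenspace has dimension 3 - 1 = 2, so there are 2 Jordan blocks; the rank sequence gives block sizes [2, 1].

Assembling the blocks gives the Jordan form J above.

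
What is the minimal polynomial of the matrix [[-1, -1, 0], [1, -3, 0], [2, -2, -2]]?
m_A(x) = (x + 2)^2

The characteristic polynomial factors as (x + 2)^3. The minimal polynomial is ∏(x - λ)^{k_λ} where k_λ is the size of the largest Jordan block at λ.

For λ = -2: rank(A + 2I) = 1, and the largest Jordan block has size 2 (the smallest k with rank((A + 2I)^k) = rank((A + 2I)^(k+1))).

So m_A(x) = (x + 2)^2.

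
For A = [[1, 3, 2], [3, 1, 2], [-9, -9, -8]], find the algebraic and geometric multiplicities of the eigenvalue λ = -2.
The characteristic polynomial is (x + 2)^3, so the factor x + 2 appears with exponent 3: the algebraic multiplicity is 3.

rank(A + 2I) = 1, so the eigenspace has dimension 3 - 1 = 2: the geometric multiplicity is 2.

Since 2 < 3, A is not diagonalizable.

algebraic multiplicity 3, geometric multiplicity 2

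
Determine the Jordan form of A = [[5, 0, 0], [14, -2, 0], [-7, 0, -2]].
The characteristic polynomial is det(xI - A) = (x - 5)(x + 2)^2, so the eigenvalues are -2 (algebraic multiplicity 2), 5 (algebraic multiplicity 1).

For λ = -2: rank(A + 2I) = 1. The eigenspace has dimension 3 - 1 = 2, so there are 2 Jordan blocks; the rank sequence gives block sizes [1, 1].

For λ = 5: algebraic multiplicity 1 gives one 1×1 block.

Assembling the blocks gives the Jordan form J above.

J = [[-2, 0, 0], [0, -2, 0], [0, 0, 5]]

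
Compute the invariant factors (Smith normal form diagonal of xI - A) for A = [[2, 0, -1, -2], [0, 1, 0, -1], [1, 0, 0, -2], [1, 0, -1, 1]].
x - 1, (x - 1)^3

The Jordan structure of A has elementary divisors (x - 1)^3, (x - 1). Arranging the block sizes at each eigenvalue in decreasing order and taking row products gives the invariant factors.

Invariant factors (smallest first, each dividing the next): x - 1, (x - 1)^3.

Check: the last factor (x - 1)^3 is the minimal polynomial, and the product (x - 1)^4 is the characteristic polynomial.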